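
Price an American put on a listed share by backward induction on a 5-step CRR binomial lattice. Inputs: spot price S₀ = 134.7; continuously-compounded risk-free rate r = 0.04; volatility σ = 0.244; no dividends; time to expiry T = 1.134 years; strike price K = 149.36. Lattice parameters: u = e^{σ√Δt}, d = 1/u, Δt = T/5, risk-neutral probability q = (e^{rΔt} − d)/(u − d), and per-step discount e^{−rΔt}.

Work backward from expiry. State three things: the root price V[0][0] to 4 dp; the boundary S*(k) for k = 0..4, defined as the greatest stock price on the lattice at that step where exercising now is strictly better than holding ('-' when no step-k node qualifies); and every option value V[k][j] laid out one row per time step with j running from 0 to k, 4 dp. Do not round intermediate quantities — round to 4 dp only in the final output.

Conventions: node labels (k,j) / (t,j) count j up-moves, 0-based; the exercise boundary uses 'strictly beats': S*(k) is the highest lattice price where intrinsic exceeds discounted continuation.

price = 19.7010
boundary = - - 106.7668 119.9229 134.7000
tree:
19.7010
29.7203 10.4308
42.5932 17.8884 3.4551
54.3059 29.4371 7.1170 0.0000
64.7338 42.5932 14.6600 0.0000 0.0000
74.0176 54.3059 29.4371 0.0000 0.0000 0.0000

params: Δt=0.22680 u=1.12322 d=0.89030 q=0.51011 e^(-rΔt)=0.99097
t_5 payoffs: 74.0176 54.3059 29.4371 0.0000 0.0000 0.0000
t_4: node(4,0) S=84.6262 payoff=64.7338 vs cont=63.3849 → 64.7338 [stop]  node(4,1) S=106.7668 payoff=42.5932 vs cont=41.2443 → 42.5932 [stop]  node(4,2) S=134.7000 payoff=14.6600 vs cont=14.2908 → 14.6600 [stop]  node(4,3) S=169.9413 payoff=0.0000 vs cont=0.0000 → 0.0000 [wait]  node(4,4) S=214.4026 payoff=0.0000 vs cont=0.0000 → 0.0000 [wait]  ⇒ S*(4)=134.7000
t_3: node(3,0) S=95.0541 payoff=54.3059 vs cont=52.9571 → 54.3059 [stop]  node(3,1) S=119.9229 payoff=29.4371 vs cont=28.0883 → 29.4371 [stop]  node(3,2) S=151.2980 payoff=0.0000 vs cont=7.1170 → 7.1170 [wait]  node(3,3) S=190.8818 payoff=0.0000 vs cont=0.0000 → 0.0000 [wait]  ⇒ S*(3)=119.9229
t_2: node(2,0) S=106.7668 payoff=42.5932 vs cont=41.2443 → 42.5932 [stop]  node(2,1) S=134.7000 payoff=14.6600 vs cont=17.8884 → 17.8884 [wait]  node(2,2) S=169.9413 payoff=0.0000 vs cont=3.4551 → 3.4551 [wait]  ⇒ S*(2)=106.7668
t_1: node(1,0) S=119.9229 payoff=29.4371 vs cont=29.7203 → 29.7203 [wait]  node(1,1) S=151.2980 payoff=0.0000 vs cont=10.4308 → 10.4308 [wait]  ⇒ S*(1)=-
t_0: node(0,0) S=134.7000 payoff=14.6600 vs cont=19.7010 → 19.7010 [wait]  ⇒ S*(0)=-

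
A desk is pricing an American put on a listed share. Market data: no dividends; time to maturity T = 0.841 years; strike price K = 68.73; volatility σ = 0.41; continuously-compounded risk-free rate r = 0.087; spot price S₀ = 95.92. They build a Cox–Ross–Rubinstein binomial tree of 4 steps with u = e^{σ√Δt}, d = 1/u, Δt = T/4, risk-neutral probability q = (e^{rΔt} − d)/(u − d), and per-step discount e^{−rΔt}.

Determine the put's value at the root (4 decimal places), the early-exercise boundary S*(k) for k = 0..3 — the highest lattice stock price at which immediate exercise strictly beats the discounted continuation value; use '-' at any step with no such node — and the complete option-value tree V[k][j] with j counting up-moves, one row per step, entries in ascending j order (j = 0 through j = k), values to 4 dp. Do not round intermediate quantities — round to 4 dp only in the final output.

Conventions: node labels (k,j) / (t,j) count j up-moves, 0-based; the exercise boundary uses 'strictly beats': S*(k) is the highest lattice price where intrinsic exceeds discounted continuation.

params: Δt=0.21025 u=1.20683 d=0.82862 q=0.50195 e^(-rΔt)=0.98187
t_4 payoffs: 23.5107 2.8708 0.0000 0.0000 0.0000
t_3: node(3,0) S=54.5721 payoff=14.1579 vs cont=12.9122 → 14.1579 [stop]  node(3,1) S=79.4809 payoff=0.0000 vs cont=1.4039 → 1.4039 [wait]  node(3,2) S=115.7592 payoff=0.0000 vs cont=0.0000 → 0.0000 [wait]  node(3,3) S=168.5962 payoff=0.0000 vs cont=0.0000 → 0.0000 [wait]  ⇒ S*(3)=54.5721
t_2: node(2,0) S=65.8592 payoff=2.8708 vs cont=7.6155 → 7.6155 [wait]  node(2,1) S=95.9200 payoff=0.0000 vs cont=0.6865 → 0.6865 [wait]  node(2,2) S=139.7017 payoff=0.0000 vs cont=0.0000 → 0.0000 [wait]  ⇒ S*(2)=-
t_1: node(1,0) S=79.4809 payoff=0.0000 vs cont=4.0625 → 4.0625 [wait]  node(1,1) S=115.7592 payoff=0.0000 vs cont=0.3357 → 0.3357 [wait]  ⇒ S*(1)=-
t_0: node(0,0) S=95.9200 payoff=0.0000 vs cont=2.1521 → 2.1521 [wait]  ⇒ S*(0)=-

price = 2.1521
boundary = - - - 54.5721
tree:
2.1521
4.0625 0.3357
7.6155 0.6865 0.0000
14.1579 1.4039 0.0000 0.0000
23.5107 2.8708 0.0000 0.0000 0.0000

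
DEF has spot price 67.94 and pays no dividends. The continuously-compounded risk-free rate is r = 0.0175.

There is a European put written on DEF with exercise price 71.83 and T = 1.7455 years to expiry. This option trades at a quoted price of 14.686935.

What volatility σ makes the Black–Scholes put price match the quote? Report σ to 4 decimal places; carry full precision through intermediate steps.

At σ = 0.3848 the Black–Scholes value reproduces the quote:
σ√T = 0.3848·√1.7455 = 0.508388
d₁ = (ln(S/K) + (r+σ²/2)T) / (σ√T) = (ln(67.94/71.83) + (0.0175+0.3848²/2)·1.7455) / 0.508388 = (-0.055677 + 0.159775) / 0.508388 = 0.204761
d₂ = d₁ − σ√T = 0.204761 − 0.508388 = -0.303627
e^{−rT} = 0.969916
N(−d₁) = 0.418879,  N(−d₂) = 0.619294
V = K·e^{−rT}·N(−d₂) − S·N(−d₁) = 43.145602 − 28.458667 = 14.686935 (equal to the quote); since ∂V/∂σ > 0 for all σ, the implied volatility is unique

sigma = 0.3848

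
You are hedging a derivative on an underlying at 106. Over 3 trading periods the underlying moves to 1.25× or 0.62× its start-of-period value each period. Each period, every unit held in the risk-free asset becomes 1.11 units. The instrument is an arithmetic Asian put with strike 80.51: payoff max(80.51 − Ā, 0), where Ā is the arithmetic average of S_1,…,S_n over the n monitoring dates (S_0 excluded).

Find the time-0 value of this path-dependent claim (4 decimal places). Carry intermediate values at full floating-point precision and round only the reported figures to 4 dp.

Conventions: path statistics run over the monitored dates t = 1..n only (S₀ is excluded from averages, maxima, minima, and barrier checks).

Under the martingale measure an up-move has probability p* = 0.7778; value the claim as the probability-weighted average of per-path payoffs, discounted 3 periods at R = 1.11.
Enumerate all 2^3 = 8 price paths (U = up ×1.25, D = down ×0.62); each path with k up-moves has probability p*^k·(1−p*)^(3−k).
DDD: Ā=43.9097, payoff=36.6003, prob=0.010974
UDD: Ā=88.5277, payoff=0.0000, prob=0.038409
DUD: Ā=66.2677, payoff=14.2423, prob=0.038409
UUD: Ā=133.6042, payoff=0.0000, prob=0.134431
DDU: Ā=52.4665, payoff=28.0435, prob=0.038409
UDU: Ā=105.7792, payoff=0.0000, prob=0.134431
DUU: Ā=83.5192, payoff=0.0000, prob=0.134431
UUU: Ā=168.3854, payoff=0.0000, prob=0.470508
Price = Σ prob·payoff / R^3 = 2.025798 / 1.367631 = 1.4812

price = 1.4812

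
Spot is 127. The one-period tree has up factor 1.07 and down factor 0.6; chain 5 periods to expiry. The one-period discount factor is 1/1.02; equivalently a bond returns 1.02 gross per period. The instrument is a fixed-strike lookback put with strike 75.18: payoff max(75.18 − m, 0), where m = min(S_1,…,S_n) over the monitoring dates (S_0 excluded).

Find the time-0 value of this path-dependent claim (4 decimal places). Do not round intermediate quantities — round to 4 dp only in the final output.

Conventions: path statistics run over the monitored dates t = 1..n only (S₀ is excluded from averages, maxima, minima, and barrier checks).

price = 2.0824

Set p* = 0.8936 (from d < R < u); the path-dependent value is the discounted p*-expectation over all price paths.
Enumerate all 2^5 = 32 price paths (U = up ×1.07, D = down ×0.6); each path with k up-moves has probability p*^k·(1−p*)^(5−k).
DDDDD: m=9.8755, payoff=65.3045, prob=0.000014
UDDDD: m=17.6113, payoff=57.5687, prob=0.000114
DUDDD: m=17.6113, payoff=57.5687, prob=0.000114
UUDDD: m=31.4069, payoff=43.7731, prob=0.000961
DDUDD: m=17.6113, payoff=57.5687, prob=0.000114
UDUDD: m=31.4069, payoff=43.7731, prob=0.000961
DUUDD: m=31.4069, payoff=43.7731, prob=0.000961
UUUDD: m=56.0090, payoff=19.1710, prob=0.008076
DDDUD: m=17.6113, payoff=57.5687, prob=0.000114
UDDUD: m=31.4069, payoff=43.7731, prob=0.000961
DUDUD: m=31.4069, payoff=43.7731, prob=0.000961
UUDUD: m=56.0090, payoff=19.1710, prob=0.008076
DDUUD: m=31.4069, payoff=43.7731, prob=0.000961
UDUUD: m=56.0090, payoff=19.1710, prob=0.008076
DUUUD: m=56.0090, payoff=19.1710, prob=0.008076
UUUUD: m=99.8827, payoff=0.0000, prob=0.067839
DDDDU: m=16.4592, payoff=58.7208, prob=0.000114
UDDDU: m=29.3522, payoff=45.8278, prob=0.000961
DUDDU: m=29.3522, payoff=45.8278, prob=0.000961
UUDDU: m=52.3448, payoff=22.8352, prob=0.008076
DDUDU: m=29.3522, payoff=45.8278, prob=0.000961
UDUDU: m=52.3448, payoff=22.8352, prob=0.008076
DUUDU: m=52.3448, payoff=22.8352, prob=0.008076
UUUDU: m=93.3483, payoff=0.0000, prob=0.067839
DDDUU: m=27.4320, payoff=47.7480, prob=0.000961
UDDUU: m=48.9204, payoff=26.2596, prob=0.008076
DUDUU: m=48.9204, payoff=26.2596, prob=0.008076
UUDUU: m=87.2414, payoff=0.0000, prob=0.067839
DDUUU: m=45.7200, payoff=29.4600, prob=0.008076
UDUUU: m=81.5340, payoff=0.0000, prob=0.067839
DUUUU: m=76.2000, payoff=0.0000, prob=0.067839
UUUUU: m=135.8900, payoff=0.0000, prob=0.569846
Price = Σ prob·payoff / R^5 = 2.299190 / 1.104081 = 2.0824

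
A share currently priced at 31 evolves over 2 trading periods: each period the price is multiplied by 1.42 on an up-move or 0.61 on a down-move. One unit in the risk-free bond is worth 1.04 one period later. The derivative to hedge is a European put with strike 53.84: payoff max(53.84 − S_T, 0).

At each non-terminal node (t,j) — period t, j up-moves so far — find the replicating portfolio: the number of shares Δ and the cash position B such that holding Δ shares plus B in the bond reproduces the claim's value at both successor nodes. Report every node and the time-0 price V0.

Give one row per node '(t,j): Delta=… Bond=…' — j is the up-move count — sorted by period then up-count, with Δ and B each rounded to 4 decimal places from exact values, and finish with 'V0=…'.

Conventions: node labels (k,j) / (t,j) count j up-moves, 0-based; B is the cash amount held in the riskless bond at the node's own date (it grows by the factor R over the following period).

(0,0): Delta=-0.8238 Bond=46.5740
(1,0): Delta=-1.0000 Bond=51.7692
(1,1): Delta=-0.7569 Bond=45.4923
V0=21.0367

The replicating-portfolio and risk-neutral prices coincide; use p* = (1.04−0.61)/(1.42−0.61) = 0.5309 for the latter.
Payoffs at expiry: V(2,0)=42.3049, V(2,1)=26.9878, V(2,2)=0.0000
Node (1,0) S=18.9100: V=(p*·26.9878+(1−p*)·42.3049)/1.04=32.8592; Δ=(26.9878−42.3049)/(26.8522−11.5351)=-1.0000; B=V−Δ·S=51.7692
Node (1,1) S=44.0200: V=(p*·0.0000+(1−p*)·26.9878)/1.04=12.1740; Δ=(0.0000−26.9878)/(62.5084−26.8522)=-0.7569; B=V−Δ·S=45.4923
Node (0,0) S=31.0000: V=(p*·12.1740+(1−p*)·32.8592)/1.04=21.0367; Δ=(12.1740−32.8592)/(44.0200−18.9100)=-0.8238; B=V−Δ·S=46.5740
As a check, the time-0 holding Δ(0,0)·S0 + B(0,0) comes to 21.0367 — exactly V0.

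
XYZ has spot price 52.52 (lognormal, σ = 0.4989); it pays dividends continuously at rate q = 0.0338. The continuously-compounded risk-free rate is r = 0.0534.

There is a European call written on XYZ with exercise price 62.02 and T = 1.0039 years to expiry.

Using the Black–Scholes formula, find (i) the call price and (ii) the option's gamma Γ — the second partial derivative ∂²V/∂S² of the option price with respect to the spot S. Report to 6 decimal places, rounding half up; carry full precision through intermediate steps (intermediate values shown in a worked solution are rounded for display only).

price = 7.254122
Γ = 0.014675

σ√T = 0.4989·√1.0039 = 0.499872
d₁ = (ln(S/K) + (r−q+σ²/2)T) / (σ√T) = (ln(52.52/62.02) + (0.0534−0.0338+0.4989²/2)·1.0039) / 0.499872 = (-0.166263 + 0.144612) / 0.499872 = -0.043312
d₂ = d₁ − σ√T = -0.043312 − 0.499872 = -0.543184
e^{−rT} = 0.947803
e^{−qT} = 0.966637
N(d₁) = 0.482726,  N(d₂) = 0.293502
Call price V = S·e^{−qT}·N(d₁) − K·e^{−rT}·N(d₂) = 24.506956 − 17.252834 = 7.254122
φ(d₁) = (1/√(2π))·e^{−d₁²/2} = 0.398568
Γ = e^{−qT}·φ(d₁) / (S·σ·√T) = 0.014675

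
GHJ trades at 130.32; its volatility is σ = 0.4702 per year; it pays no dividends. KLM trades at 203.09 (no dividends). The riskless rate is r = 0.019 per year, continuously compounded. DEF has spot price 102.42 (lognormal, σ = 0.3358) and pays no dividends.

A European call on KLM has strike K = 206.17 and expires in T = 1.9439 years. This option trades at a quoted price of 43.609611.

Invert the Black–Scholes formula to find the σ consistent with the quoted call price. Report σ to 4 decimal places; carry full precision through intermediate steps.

sigma = 0.3745

At σ = 0.3745 the Black–Scholes value reproduces the quote:
σ√T = 0.3745·√1.9439 = 0.522142
d₁ = (ln(S/K) + (r+σ²/2)T) / (σ√T) = (ln(203.09/206.17) + (0.019+0.3745²/2)·1.9439) / 0.522142 = (-0.015052 + 0.173250) / 0.522142 = 0.302980
d₂ = d₁ − σ√T = 0.302980 − 0.522142 = -0.219162
e^{−rT} = 0.963740
N(d₁) = 0.619047,  N(d₂) = 0.413262
V = S·N(d₁) − K·e^{−rT}·N(d₂) = 125.722324 − 82.112713 = 43.609611 (the observed quote) — the price is monotone increasing in volatility, hence this σ is the only solution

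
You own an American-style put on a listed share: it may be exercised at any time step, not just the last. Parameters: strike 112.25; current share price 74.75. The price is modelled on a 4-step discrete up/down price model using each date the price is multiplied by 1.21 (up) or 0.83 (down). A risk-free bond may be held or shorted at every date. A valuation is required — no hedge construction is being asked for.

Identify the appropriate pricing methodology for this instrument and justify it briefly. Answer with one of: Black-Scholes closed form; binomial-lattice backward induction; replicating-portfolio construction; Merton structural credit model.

framework: binomial-lattice backward induction

Key observation: the exercise right at every one of the 4 steps is what matters: each node needs max(112.25 − S, continuation), which only the stepwise tree valuation starting from spot 74.75 delivers.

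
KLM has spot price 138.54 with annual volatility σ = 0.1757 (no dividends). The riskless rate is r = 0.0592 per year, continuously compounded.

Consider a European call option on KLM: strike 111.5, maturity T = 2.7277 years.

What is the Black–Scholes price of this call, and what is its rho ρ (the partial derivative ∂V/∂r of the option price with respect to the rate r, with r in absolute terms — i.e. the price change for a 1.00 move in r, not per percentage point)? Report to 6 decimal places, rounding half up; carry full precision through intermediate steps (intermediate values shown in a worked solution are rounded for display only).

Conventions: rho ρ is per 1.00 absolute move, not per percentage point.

σ√T = 0.1757·√2.7277 = 0.290182
d₁ = (ln(S/K) + (r+σ²/2)T) / (σ√T) = (ln(138.54/111.5) + (0.0592+0.1757²/2)·2.7277) / 0.290182 = (0.217135 + 0.203583) / 0.290182 = 1.449840
d₂ = d₁ − σ√T = 1.449840 − 0.290182 = 1.159658
e^{−rT} = 0.850884
N(d₁) = 0.926448,  N(d₂) = 0.876906
Call price V = S·N(d₁) − K·e^{−rT}·N(d₂) = 128.350164 − 83.195169 = 45.154995
ρ = K·T·e^{−rT}·N(d₂) = 226.931462

price = 45.154995
ρ = 226.931462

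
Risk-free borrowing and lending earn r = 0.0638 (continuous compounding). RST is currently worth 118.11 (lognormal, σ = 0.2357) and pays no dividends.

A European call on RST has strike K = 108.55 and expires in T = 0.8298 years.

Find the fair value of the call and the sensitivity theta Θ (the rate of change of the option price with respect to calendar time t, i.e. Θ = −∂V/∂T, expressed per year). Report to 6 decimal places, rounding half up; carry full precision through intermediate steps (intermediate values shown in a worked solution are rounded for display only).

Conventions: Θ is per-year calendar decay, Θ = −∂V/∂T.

price = 18.887401
Θ = -9.227589

σ√T = 0.2357·√0.8298 = 0.214707
d₁ = (ln(S/K) + (r+σ²/2)T) / (σ√T) = (ln(118.11/108.55) + (0.0638+0.2357²/2)·0.8298) / 0.214707 = (0.084405 + 0.075991) / 0.214707 = 0.747047
d₂ = d₁ − σ√T = 0.747047 − 0.214707 = 0.532340
e^{−rT} = 0.948436
N(d₁) = 0.772482,  N(d₂) = 0.702755
Call price V = S·N(d₁) − K·e^{−rT}·N(d₂) = 91.237903 − 72.350502 = 18.887401
φ(d₁) = (1/√(2π))·e^{−d₁²/2} = 0.301804
Θ = −S·φ(d₁)·σ/(2√T) − r·K·e^{−rT}·N(d₂) = −4.611627 − 4.615962 = -9.227589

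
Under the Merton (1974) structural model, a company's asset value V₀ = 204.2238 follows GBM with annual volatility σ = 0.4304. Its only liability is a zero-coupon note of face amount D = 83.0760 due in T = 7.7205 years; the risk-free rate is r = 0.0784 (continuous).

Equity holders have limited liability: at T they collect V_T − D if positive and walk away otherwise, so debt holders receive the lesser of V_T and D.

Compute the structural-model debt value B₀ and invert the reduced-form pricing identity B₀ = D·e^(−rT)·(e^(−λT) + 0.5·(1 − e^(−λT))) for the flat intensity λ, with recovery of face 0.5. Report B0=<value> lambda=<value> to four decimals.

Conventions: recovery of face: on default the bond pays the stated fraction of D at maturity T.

B0=40.2855 lambda=0.0328

With assets at 204.2238 and a single debt payment of 83.0760 at 7.7205 years:
d₁ = [ln(V₀/D) + (r + σ²/2)T] / (σ√T)
   = [ln(204.2238/83.0760) + (0.0784 + 0.5·0.4304²)·7.7205] / (0.4304·√7.7205)
   = [0.899461 + 1.320376] / 1.195900 = 1.856205
d₂ = d₁ − σ√T = 1.856205 − 1.195900 = 0.660305
N(d₁) = 0.968288,  N(d₂) = 0.745471,  e^(−rT) = 0.545918
E₀ = V₀·N(d₁) − D·e^(−rT)·N(d₂)
   = 204.2238·0.968288 − 83.0760·0.545918·0.745471 = 163.938340
B₀ = V₀ − E₀ = 204.2238 − 163.938340 = 40.285460
e^(−λT) = (B₀·e^(rT)/D − 0.5)/(1 − 0.5) = (40.2855·1.831778/83.0760 − 0.5)/0.5 = 0.77654440
λ = −ln(0.77654440)/7.7205 = 0.032757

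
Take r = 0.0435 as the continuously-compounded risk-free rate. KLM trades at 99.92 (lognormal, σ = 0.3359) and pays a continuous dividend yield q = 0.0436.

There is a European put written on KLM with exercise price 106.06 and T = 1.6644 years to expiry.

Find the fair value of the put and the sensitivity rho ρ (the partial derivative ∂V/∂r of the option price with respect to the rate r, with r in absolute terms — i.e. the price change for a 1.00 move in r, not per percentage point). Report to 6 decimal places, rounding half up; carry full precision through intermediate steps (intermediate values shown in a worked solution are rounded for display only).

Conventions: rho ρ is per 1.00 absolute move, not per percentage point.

price = 19.448562
ρ = -104.853523

σ√T = 0.3359·√1.6644 = 0.433350
d₁ = (ln(S/K) + (r−q+σ²/2)T) / (σ√T) = (ln(99.92/106.06) + (0.0435−0.0436+0.3359²/2)·1.6644) / 0.433350 = (-0.059635 + 0.093730) / 0.433350 = 0.078677
d₂ = d₁ − σ√T = 0.078677 − 0.433350 = -0.354673
e^{−rT} = 0.930157
e^{−qT} = 0.930003
N(−d₁) = 0.468645,  N(−d₂) = 0.638583
Put price V = K·e^{−rT}·N(−d₂) − S·e^{−qT}·N(−d₁) = 62.997791 − 43.549229 = 19.448562
ρ = −K·T·e^{−rT}·N(−d₂) = -104.853523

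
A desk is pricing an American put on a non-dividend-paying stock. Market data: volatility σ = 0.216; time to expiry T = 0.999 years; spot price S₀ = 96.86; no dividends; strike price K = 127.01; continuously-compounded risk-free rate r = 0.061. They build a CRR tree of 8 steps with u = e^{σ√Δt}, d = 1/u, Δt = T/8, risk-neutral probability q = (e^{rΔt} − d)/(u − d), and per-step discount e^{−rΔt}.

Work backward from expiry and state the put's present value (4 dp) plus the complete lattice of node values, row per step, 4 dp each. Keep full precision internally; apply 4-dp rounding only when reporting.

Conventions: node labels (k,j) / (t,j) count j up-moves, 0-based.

Δt=0.12487  u=1.07932  d=0.92651  q=0.53097  discount=0.99241
step 8 (expiry): payoffs max(K−S,0) = 74.4144 65.7400 55.6349 43.8632 30.1500 14.1751 0.0000 0.0000 0.0000
k=7: (k=7,j=0): S=56.7673, K−S=70.2427, hold=69.2788 ⇒ V=70.2427 exercise | (k=7,j=1): S=66.1298, K−S=60.8802, hold=59.9164 ⇒ V=60.8802 exercise | (k=7,j=2): S=77.0364, K−S=49.9736, hold=49.0097 ⇒ V=49.9736 exercise | (k=7,j=3): S=89.7419, K−S=37.2681, hold=36.3043 ⇒ V=37.2681 exercise | (k=7,j=4): S=104.5427, K−S=22.4673, hold=21.5035 ⇒ V=22.4673 exercise | (k=7,j=5): S=121.7847, K−S=5.2253, hold=6.5982 ⇒ V=6.5982 continue | (k=7,j=6): S=141.8703, K−S=0.0000, hold=0.0000 ⇒ V=0.0000 continue | (k=7,j=7): S=165.2686, K−S=0.0000, hold=0.0000 ⇒ V=0.0000 continue
k=6: (k=6,j=0): S=61.2700, K−S=65.7400, hold=64.7762 ⇒ V=65.7400 exercise | (k=6,j=1): S=71.3751, K−S=55.6349, hold=54.6711 ⇒ V=55.6349 exercise | (k=6,j=2): S=83.1468, K−S=43.8632, hold=42.8994 ⇒ V=43.8632 exercise | (k=6,j=3): S=96.8600, K−S=30.1500, hold=29.1862 ⇒ V=30.1500 exercise | (k=6,j=4): S=112.8349, K−S=14.1751, hold=13.9347 ⇒ V=14.1751 exercise | (k=6,j=5): S=131.4444, K−S=0.0000, hold=3.0713 ⇒ V=3.0713 continue | (k=6,j=6): S=153.1232, K−S=0.0000, hold=0.0000 ⇒ V=0.0000 continue
k=5: (k=5,j=0): S=66.1298, K−S=60.8802, hold=59.9164 ⇒ V=60.8802 exercise | (k=5,j=1): S=77.0364, K−S=49.9736, hold=49.0097 ⇒ V=49.9736 exercise | (k=5,j=2): S=89.7419, K−S=37.2681, hold=36.3043 ⇒ V=37.2681 exercise | (k=5,j=3): S=104.5427, K−S=22.4673, hold=21.5035 ⇒ V=22.4673 exercise | (k=5,j=4): S=121.7847, K−S=5.2253, hold=8.2165 ⇒ V=8.2165 continue | (k=5,j=5): S=141.8703, K−S=0.0000, hold=1.4296 ⇒ V=1.4296 continue
k=4: (k=4,j=0): S=71.3751, K−S=55.6349, hold=54.6711 ⇒ V=55.6349 exercise | (k=4,j=1): S=83.1468, K−S=43.8632, hold=42.8994 ⇒ V=43.8632 exercise | (k=4,j=2): S=96.8600, K−S=30.1500, hold=29.1862 ⇒ V=30.1500 exercise | (k=4,j=3): S=112.8349, K−S=14.1751, hold=14.7875 ⇒ V=14.7875 continue | (k=4,j=4): S=131.4444, K−S=0.0000, hold=4.5779 ⇒ V=4.5779 continue
k=3: (k=3,j=0): S=77.0364, K−S=49.9736, hold=49.0097 ⇒ V=49.9736 exercise | (k=3,j=1): S=89.7419, K−S=37.2681, hold=36.3043 ⇒ V=37.2681 exercise | (k=3,j=2): S=104.5427, K−S=22.4673, hold=21.8261 ⇒ V=22.4673 exercise | (k=3,j=3): S=121.7847, K−S=5.2253, hold=9.2955 ⇒ V=9.2955 continue
k=2: (k=2,j=0): S=83.1468, K−S=43.8632, hold=42.8994 ⇒ V=43.8632 exercise | (k=2,j=1): S=96.8600, K−S=30.1500, hold=29.1862 ⇒ V=30.1500 exercise | (k=2,j=2): S=112.8349, K−S=14.1751, hold=15.3561 ⇒ V=15.3561 continue
k=1: (k=1,j=0): S=89.7419, K−S=37.2681, hold=36.3043 ⇒ V=37.2681 exercise | (k=1,j=1): S=104.5427, K−S=22.4673, hold=22.1257 ⇒ V=22.4673 exercise
k=0: (k=0,j=0): S=96.8600, K−S=30.1500, hold=29.1862 ⇒ V=30.1500 exercise

price = 30.1500
tree:
30.1500
37.2681 22.4673
43.8632 30.1500 15.3561
49.9736 37.2681 22.4673 9.2955
55.6349 43.8632 30.1500 14.7875 4.5779
60.8802 49.9736 37.2681 22.4673 8.2165 1.4296
65.7400 55.6349 43.8632 30.1500 14.1751 3.0713 0.0000
70.2427 60.8802 49.9736 37.2681 22.4673 6.5982 0.0000 0.0000
74.4144 65.7400 55.6349 43.8632 30.1500 14.1751 0.0000 0.0000 0.0000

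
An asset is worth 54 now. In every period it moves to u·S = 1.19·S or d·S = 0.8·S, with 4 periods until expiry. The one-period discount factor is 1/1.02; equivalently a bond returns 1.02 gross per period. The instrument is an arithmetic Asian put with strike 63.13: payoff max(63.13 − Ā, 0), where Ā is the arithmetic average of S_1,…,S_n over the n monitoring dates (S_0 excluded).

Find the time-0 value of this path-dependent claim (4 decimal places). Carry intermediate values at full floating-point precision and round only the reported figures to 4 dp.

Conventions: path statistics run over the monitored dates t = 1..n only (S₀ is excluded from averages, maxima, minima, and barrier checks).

price = 9.2769

With p* = (R−d)/(u−d) = 0.5641, sum probability × payoff across the paths and divide by R^4.
Enumerate all 2^4 = 16 price paths (U = up ×1.19, D = down ×0.8); each path with k up-moves has probability p*^k·(1−p*)^(4−k).
DDDD: Ā=31.8816, payoff=31.2484, prob=0.036102
UDDD: Ā=47.4239, payoff=15.7061, prob=0.046721
DUDD: Ā=42.1589, payoff=20.9711, prob=0.046721
UUDD: Ā=62.7113, payoff=0.4187, prob=0.060462
DDUD: Ā=37.9469, payoff=25.1831, prob=0.046721
UDUD: Ā=56.4460, payoff=6.6840, prob=0.060462
DUUD: Ā=51.1810, payoff=11.9490, prob=0.060462
UUUD: Ā=76.1317, payoff=0.0000, prob=0.078245
DDDU: Ā=34.5773, payoff=28.5527, prob=0.046721
UDDU: Ā=51.4337, payoff=11.6963, prob=0.060462
DUDU: Ā=46.1687, payoff=16.9613, prob=0.060462
UUDU: Ā=68.6759, payoff=0.0000, prob=0.078245
DDUU: Ā=41.9567, payoff=21.1733, prob=0.060462
UDUU: Ā=62.4106, payoff=0.7194, prob=0.078245
DUUU: Ā=57.1456, payoff=5.9844, prob=0.078245
UUUU: Ā=85.0041, payoff=0.0000, prob=0.101259
Price = Σ prob·payoff / R^4 = 10.041666 / 1.082432 = 9.2769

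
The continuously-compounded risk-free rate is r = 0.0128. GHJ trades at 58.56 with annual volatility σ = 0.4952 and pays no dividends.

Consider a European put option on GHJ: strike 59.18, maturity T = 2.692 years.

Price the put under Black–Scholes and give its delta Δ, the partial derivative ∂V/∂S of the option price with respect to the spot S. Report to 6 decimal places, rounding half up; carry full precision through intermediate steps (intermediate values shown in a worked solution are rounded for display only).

price = 17.568917
Δ = -0.331530

σ√T = 0.4952·√2.692 = 0.812490
d₁ = (ln(S/K) + (r+σ²/2)T) / (σ√T) = (ln(58.56/59.18) + (0.0128+0.4952²/2)·2.692) / 0.812490 = (-0.010532 + 0.364528) / 0.812490 = 0.435693
d₂ = d₁ − σ√T = 0.435693 − 0.812490 = -0.376798
e^{−rT} = 0.966129
N(−d₁) = 0.331530,  N(−d₂) = 0.646838
Put price V = K·e^{−rT}·N(−d₂) − S·N(−d₁) = 36.983306 − 19.414389 = 17.568917
Δ = −N(−d₁) = -0.331530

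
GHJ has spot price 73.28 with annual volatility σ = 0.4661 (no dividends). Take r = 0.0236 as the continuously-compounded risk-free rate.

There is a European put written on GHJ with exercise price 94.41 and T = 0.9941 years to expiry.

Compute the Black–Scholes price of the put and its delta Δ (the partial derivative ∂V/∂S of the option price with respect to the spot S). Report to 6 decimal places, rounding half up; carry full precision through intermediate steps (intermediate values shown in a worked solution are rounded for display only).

price = 26.456335
Δ = -0.603470

σ√T = 0.4661·√0.9941 = 0.464723
d₁ = (ln(S/K) + (r+σ²/2)T) / (σ√T) = (ln(73.28/94.41) + (0.0236+0.4661²/2)·0.9941) / 0.464723 = (-0.253359 + 0.131444) / 0.464723 = -0.262339
d₂ = d₁ − σ√T = -0.262339 − 0.464723 = -0.727062
e^{−rT} = 0.976812
N(−d₁) = 0.603470,  N(−d₂) = 0.766406
Put price V = K·e^{−rT}·N(−d₂) − S·N(−d₁) = 70.678603 − 44.222268 = 26.456335
Δ = −N(−d₁) = -0.603470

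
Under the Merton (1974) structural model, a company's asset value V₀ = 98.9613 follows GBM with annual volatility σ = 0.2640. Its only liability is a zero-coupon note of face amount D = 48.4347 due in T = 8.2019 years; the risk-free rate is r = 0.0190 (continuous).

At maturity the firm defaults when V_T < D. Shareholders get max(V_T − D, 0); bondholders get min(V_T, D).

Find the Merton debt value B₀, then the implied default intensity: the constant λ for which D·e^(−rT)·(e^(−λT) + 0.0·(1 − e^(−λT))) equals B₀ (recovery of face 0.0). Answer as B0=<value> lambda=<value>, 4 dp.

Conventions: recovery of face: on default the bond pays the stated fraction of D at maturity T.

Equity is a call on the firm's assets struck at D = 48.4347:
d₁ = [ln(V₀/D) + (r + σ²/2)T] / (σ√T)
   = [ln(98.9613/48.4347) + (0.0190 + 0.5·0.2640²)·8.2019] / (0.2640·√8.2019)
   = [0.714512 + 0.441656] / 0.756069 = 1.529184
d₂ = d₁ − σ√T = 1.529184 − 0.756069 = 0.773116
N(d₁) = 0.936891,  N(d₂) = 0.780273,  e^(−rT) = 0.855699
E₀ = V₀·N(d₁) − D·e^(−rT)·N(d₂)
   = 98.9613·0.936891 − 48.4347·0.855699·0.780273 = 60.377071
B₀ = V₀ − E₀ = 98.9613 − 60.377071 = 38.584229
e^(−λT) = (B₀·e^(rT)/D − 0)/(1 − 0) = (38.5842·1.168635/48.4347 − 0)/1 = 0.93096134
λ = −ln(0.93096134)/8.2019 = 0.008722

B0=38.5842 lambda=0.0087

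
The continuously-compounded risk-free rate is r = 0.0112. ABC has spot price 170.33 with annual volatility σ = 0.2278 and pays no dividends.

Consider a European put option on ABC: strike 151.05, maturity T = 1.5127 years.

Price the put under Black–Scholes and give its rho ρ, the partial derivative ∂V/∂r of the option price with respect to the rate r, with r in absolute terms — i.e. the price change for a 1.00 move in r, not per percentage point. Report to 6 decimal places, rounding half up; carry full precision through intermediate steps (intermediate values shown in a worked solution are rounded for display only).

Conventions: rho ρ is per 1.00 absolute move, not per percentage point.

σ√T = 0.2278·√1.5127 = 0.280175
d₁ = (ln(S/K) + (r+σ²/2)T) / (σ√T) = (ln(170.33/151.05) + (0.0112+0.2278²/2)·1.5127) / 0.280175 = (0.120127 + 0.056191) / 0.280175 = 0.629314
d₂ = d₁ − σ√T = 0.629314 − 0.280175 = 0.349138
e^{−rT} = 0.983200
N(−d₁) = 0.264572,  N(−d₂) = 0.363493
Put price V = K·e^{−rT}·N(−d₂) − S·N(−d₁) = 53.983206 − 45.064534 = 8.918672
ρ = −K·T·e^{−rT}·N(−d₂) = -81.660396

price = 8.918672
ρ = -81.660396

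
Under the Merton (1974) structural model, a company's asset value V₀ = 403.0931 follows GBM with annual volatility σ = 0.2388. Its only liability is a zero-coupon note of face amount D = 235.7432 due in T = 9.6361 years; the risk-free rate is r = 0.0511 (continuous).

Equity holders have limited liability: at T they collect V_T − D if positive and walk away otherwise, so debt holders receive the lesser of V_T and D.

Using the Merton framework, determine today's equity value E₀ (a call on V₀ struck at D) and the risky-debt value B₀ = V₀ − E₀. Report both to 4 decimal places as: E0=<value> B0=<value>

With assets at 403.0931 and a single debt payment of 235.7432 at 9.6361 years:
d₁ = [ln(V₀/D) + (r + σ²/2)T] / (σ√T)
   = [ln(403.0931/235.7432) + (0.0511 + 0.5·0.2388²)·9.6361] / (0.2388·√9.6361)
   = [0.536424 + 0.767156] / 0.741285 = 1.758543
d₂ = d₁ − σ√T = 1.758543 − 0.741285 = 1.017258
N(d₁) = 0.960672,  N(d₂) = 0.845485,  e^(−rT) = 0.611155
E₀ = V₀·N(d₁) − D·e^(−rT)·N(d₂)
   = 403.0931·0.960672 − 235.7432·0.611155·0.845485 = 265.426677
B₀ = V₀ − E₀ = 403.0931 − 265.426677 = 137.666423

E0=265.4267 B0=137.6664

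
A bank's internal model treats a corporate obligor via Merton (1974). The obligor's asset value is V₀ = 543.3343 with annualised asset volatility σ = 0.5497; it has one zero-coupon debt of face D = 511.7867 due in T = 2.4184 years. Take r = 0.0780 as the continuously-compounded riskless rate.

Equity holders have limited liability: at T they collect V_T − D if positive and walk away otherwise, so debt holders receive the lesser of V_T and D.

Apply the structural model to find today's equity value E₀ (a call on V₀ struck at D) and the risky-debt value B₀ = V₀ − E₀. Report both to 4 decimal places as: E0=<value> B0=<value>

Equity is a call on the firm's assets struck at D = 511.7867:
d₁ = [ln(V₀/D) + (r + σ²/2)T] / (σ√T)
   = [ln(543.3343/511.7867) + (0.0780 + 0.5·0.5497²)·2.4184] / (0.5497·√2.4184)
   = [0.059817 + 0.554019] / 0.854850 = 0.718063
d₂ = d₁ − σ√T = 0.718063 − 0.854850 = -0.136787
N(d₁) = 0.763641,  N(d₂) = 0.445600,  e^(−rT) = 0.828089
E₀ = V₀·N(d₁) − D·e^(−rT)·N(d₂)
   = 543.3343·0.763641 − 511.7867·0.828089·0.445600 = 226.064995
B₀ = V₀ − E₀ = 543.3343 − 226.064995 = 317.269305

E0=226.0650 B0=317.2693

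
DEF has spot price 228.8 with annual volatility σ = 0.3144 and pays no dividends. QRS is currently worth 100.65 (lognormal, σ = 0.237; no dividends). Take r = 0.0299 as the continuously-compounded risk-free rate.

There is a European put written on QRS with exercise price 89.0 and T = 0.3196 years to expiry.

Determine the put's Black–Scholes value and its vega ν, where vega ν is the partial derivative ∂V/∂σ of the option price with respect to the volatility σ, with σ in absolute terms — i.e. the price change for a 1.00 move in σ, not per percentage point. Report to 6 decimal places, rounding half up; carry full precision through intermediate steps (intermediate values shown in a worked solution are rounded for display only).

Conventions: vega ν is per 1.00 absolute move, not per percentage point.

price = 1.071281
ν = 12.992126

σ√T = 0.237·√0.3196 = 0.133984
d₁ = (ln(S/K) + (r+σ²/2)T) / (σ√T) = (ln(100.65/89.0) + (0.0299+0.237²/2)·0.3196) / 0.133984 = (0.123013 + 0.018532) / 0.133984 = 1.056432
d₂ = d₁ − σ√T = 1.056432 − 0.133984 = 0.922449
e^{−rT} = 0.990489
N(−d₁) = 0.145385,  N(−d₂) = 0.178147
Put price V = K·e^{−rT}·N(−d₂) − S·N(−d₁) = 15.704319 − 14.633039 = 1.071281
φ(d₁) = (1/√(2π))·e^{−d₁²/2} = 0.228330
ν = S·φ(d₁)·√T = 12.992126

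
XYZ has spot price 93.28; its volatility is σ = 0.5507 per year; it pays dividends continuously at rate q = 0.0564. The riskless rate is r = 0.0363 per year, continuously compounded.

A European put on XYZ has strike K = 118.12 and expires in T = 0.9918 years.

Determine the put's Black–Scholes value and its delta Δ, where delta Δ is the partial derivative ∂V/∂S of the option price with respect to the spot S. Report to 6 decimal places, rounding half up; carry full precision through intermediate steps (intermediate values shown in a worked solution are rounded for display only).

σ√T = 0.5507·√0.9918 = 0.548437
d₁ = (ln(S/K) + (r−q+σ²/2)T) / (σ√T) = (ln(93.28/118.12) + (0.0363−0.0564+0.5507²/2)·0.9918) / 0.548437 = (-0.236095 + 0.130457) / 0.548437 = -0.192618
d₂ = d₁ − σ√T = -0.192618 − 0.548437 = -0.741055
e^{−rT} = 0.964638
e^{−qT} = 0.945598
N(−d₁) = 0.576371,  N(−d₂) = 0.770670
Put price V = K·e^{−rT}·N(−d₂) − S·e^{−qT}·N(−d₁) = 87.812482 − 50.839013 = 36.973469
Δ = −e^{−qT}·N(−d₁) = -0.545015

price = 36.973469
Δ = -0.545015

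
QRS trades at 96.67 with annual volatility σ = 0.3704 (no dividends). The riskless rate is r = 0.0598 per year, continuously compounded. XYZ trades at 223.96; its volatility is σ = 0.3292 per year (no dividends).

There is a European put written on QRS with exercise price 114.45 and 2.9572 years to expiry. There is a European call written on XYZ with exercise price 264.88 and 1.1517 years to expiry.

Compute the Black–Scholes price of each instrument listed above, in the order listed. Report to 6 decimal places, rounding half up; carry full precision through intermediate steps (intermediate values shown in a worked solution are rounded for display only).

price(QRS put K=114.45) = 23.675896
price(XYZ call K=264.88) = 22.661509

[QRS put K=114.45]
σ√T = 0.3704·√2.9572 = 0.636959
d₁ = (ln(S/K) + (r+σ²/2)T) / (σ√T) = (ln(96.67/114.45) + (0.0598+0.3704²/2)·2.9572) / 0.636959 = (-0.168835 + 0.379699) / 0.636959 = 0.331048
d₂ = d₁ − σ√T = 0.331048 − 0.636959 = -0.305911
e^{−rT} = 0.837913
N(−d₁) = 0.370304,  N(−d₂) = 0.620164
price = K·e^{−rT}·N(−d₂) − S·N(−d₁) = 59.473198 − 35.797302 = 23.675896
[XYZ call K=264.88]
σ√T = 0.3292·√1.1517 = 0.353289
d₁ = (ln(S/K) + (r+σ²/2)T) / (σ√T) = (ln(223.96/264.88) + (0.0598+0.3292²/2)·1.1517) / 0.353289 = (-0.167809 + 0.131278) / 0.353289 = -0.103404
d₂ = d₁ − σ√T = -0.103404 − 0.353289 = -0.456692
e^{−rT} = 0.933446
N(d₁) = 0.458821,  N(d₂) = 0.323946
price = S·N(d₁) − K·e^{−rT}·N(d₂) = 102.757604 − 80.096095 = 22.661509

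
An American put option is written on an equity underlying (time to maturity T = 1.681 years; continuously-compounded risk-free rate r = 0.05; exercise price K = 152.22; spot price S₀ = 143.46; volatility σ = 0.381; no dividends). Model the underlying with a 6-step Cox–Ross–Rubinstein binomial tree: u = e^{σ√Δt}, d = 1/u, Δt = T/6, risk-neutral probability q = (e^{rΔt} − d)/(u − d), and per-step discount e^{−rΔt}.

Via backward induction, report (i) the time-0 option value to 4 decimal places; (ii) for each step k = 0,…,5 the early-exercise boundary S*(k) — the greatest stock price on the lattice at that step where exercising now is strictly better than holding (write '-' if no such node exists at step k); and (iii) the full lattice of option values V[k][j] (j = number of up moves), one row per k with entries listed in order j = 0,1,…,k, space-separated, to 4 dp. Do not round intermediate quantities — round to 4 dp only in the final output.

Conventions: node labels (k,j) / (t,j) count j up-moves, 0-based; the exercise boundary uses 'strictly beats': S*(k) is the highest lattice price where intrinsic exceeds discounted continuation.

Δt=0.28017, u=1.22344, d=0.81737, q=0.48449, disc=e^(-rΔt)=0.98609
k=6 terminal: V=max(K-S,0) → 109.4405 88.1875 56.3758 8.7600 0.0000 0.0000 0.0000
k=5: j=0 S=52.3381 intr=99.8819 cont=97.7644 V=99.8819[EX]; j=1 S=78.3399 intr=73.8801 cont=71.7626 V=73.8801[EX]; j=2 S=117.2596 intr=34.9604 cont=32.8429 V=34.9604[EX]; j=3 S=175.5146 intr=0.0000 cont=4.4530 V=4.4530[hold]; j=4 S=262.7111 intr=0.0000 cont=0.0000 V=0.0000[hold]; j=5 S=393.2272 intr=0.0000 cont=0.0000 V=0.0000[hold]  S*(5)=117.2596
k=4: j=0 S=64.0325 intr=88.1875 cont=86.0700 V=88.1875[EX]; j=1 S=95.8442 intr=56.3758 cont=54.2583 V=56.3758[EX]; j=2 S=143.4600 intr=8.7600 cont=19.8991 V=19.8991[hold]; j=3 S=214.7316 intr=0.0000 cont=2.2636 V=2.2636[hold]; j=4 S=321.4112 intr=0.0000 cont=0.0000 V=0.0000[hold]  S*(4)=95.8442
k=3: j=0 S=78.3399 intr=73.8801 cont=71.7626 V=73.8801[EX]; j=1 S=117.2596 intr=34.9604 cont=38.1647 V=38.1647[hold]; j=2 S=175.5146 intr=0.0000 cont=11.1969 V=11.1969[hold]; j=3 S=262.7111 intr=0.0000 cont=1.1507 V=1.1507[hold]  S*(3)=78.3399
k=2: j=0 S=95.8442 intr=56.3758 cont=55.7892 V=56.3758[EX]; j=1 S=143.4600 intr=8.7600 cont=24.7498 V=24.7498[hold]; j=2 S=214.7316 intr=0.0000 cont=6.2415 V=6.2415[hold]  S*(2)=95.8442
k=1: j=0 S=117.2596 intr=34.9604 cont=40.4821 V=40.4821[hold]; j=1 S=175.5146 intr=0.0000 cont=15.5631 V=15.5631[hold]  S*(1)=-
k=0: j=0 S=143.4600 intr=8.7600 cont=28.0138 V=28.0138[hold]  S*(0)=-

price = 28.0138
boundary = - - 95.8442 78.3399 95.8442 117.2596
tree:
28.0138
40.4821 15.5631
56.3758 24.7498 6.2415
73.8801 38.1647 11.1969 1.1507
88.1875 56.3758 19.8991 2.2636 0.0000
99.8819 73.8801 34.9604 4.4530 0.0000 0.0000
109.4405 88.1875 56.3758 8.7600 0.0000 0.0000 0.0000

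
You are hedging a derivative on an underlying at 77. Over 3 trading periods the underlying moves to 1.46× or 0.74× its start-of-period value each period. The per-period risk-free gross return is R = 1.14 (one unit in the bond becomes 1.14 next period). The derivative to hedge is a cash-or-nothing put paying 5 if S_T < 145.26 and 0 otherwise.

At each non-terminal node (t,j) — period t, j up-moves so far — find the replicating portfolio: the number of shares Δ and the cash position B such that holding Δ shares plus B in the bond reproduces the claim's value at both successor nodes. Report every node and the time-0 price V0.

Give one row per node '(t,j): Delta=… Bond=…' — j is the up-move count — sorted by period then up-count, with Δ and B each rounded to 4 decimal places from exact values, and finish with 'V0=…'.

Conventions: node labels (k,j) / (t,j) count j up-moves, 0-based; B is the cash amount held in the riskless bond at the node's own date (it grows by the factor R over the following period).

(0,0): Delta=-0.0214 Bond=4.4454
(1,0): Delta=0.0000 Bond=3.8473
(1,1): Delta=-0.0301 Bond=6.0441
(2,0): Delta=0.0000 Bond=4.3860
(2,1): Delta=0.0000 Bond=4.3860
(2,2): Delta=-0.0423 Bond=8.8938
V0=2.7962

Arbitrage-free pricing uses the up-move probability p* = (R−d)/(u−d) = 0.5556, discounting each step at R = 1.14.
Payoffs at expiry: V(3,0)=5.0000, V(3,1)=5.0000, V(3,2)=5.0000, V(3,3)=0.0000
  t=2,j=0: stock 42.1652 → up 61.5612 (V=5.0000), down 31.2022 (V=5.0000). Price 4.3860; hedge Δ=0.0000, bond B=4.3860.
  t=2,j=1: stock 83.1908 → up 121.4586 (V=5.0000), down 61.5612 (V=5.0000). Price 4.3860; hedge Δ=0.0000, bond B=4.3860.
  t=2,j=2: stock 164.1332 → up 239.6345 (V=0.0000), down 121.4586 (V=5.0000). Price 1.9493; hedge Δ=-0.0423, bond B=8.8938.
  t=1,j=0: stock 56.9800 → up 83.1908 (V=4.3860), down 42.1652 (V=4.3860). Price 3.8473; hedge Δ=0.0000, bond B=3.8473.
  t=1,j=1: stock 112.4200 → up 164.1332 (V=1.9493), down 83.1908 (V=4.3860). Price 2.6599; hedge Δ=-0.0301, bond B=6.0441.
  t=0,j=0: stock 77.0000 → up 112.4200 (V=2.6599), down 56.9800 (V=3.8473). Price 2.7962; hedge Δ=-0.0214, bond B=4.4454.
Check: Δ(0,0)·S0 + B(0,0) = 2.7962 = V0.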